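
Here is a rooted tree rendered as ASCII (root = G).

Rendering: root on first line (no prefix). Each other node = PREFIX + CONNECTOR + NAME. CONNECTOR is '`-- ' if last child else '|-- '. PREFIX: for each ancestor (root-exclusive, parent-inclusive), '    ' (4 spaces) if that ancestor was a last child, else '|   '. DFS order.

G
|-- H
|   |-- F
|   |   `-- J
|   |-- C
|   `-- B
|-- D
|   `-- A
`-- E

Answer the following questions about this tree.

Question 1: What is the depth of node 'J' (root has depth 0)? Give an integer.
Answer: 3

Derivation:
Path from root to J: G -> H -> F -> J
Depth = number of edges = 3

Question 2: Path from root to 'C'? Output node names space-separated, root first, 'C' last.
Answer: G H C

Derivation:
Walk down from root: G -> H -> C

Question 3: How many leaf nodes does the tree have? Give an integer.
Answer: 5

Derivation:
Leaves (nodes with no children): A, B, C, E, J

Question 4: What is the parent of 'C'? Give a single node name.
Scan adjacency: C appears as child of H

Answer: H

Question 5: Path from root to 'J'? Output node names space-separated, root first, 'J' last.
Walk down from root: G -> H -> F -> J

Answer: G H F J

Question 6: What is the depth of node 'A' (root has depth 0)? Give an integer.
Answer: 2

Derivation:
Path from root to A: G -> D -> A
Depth = number of edges = 2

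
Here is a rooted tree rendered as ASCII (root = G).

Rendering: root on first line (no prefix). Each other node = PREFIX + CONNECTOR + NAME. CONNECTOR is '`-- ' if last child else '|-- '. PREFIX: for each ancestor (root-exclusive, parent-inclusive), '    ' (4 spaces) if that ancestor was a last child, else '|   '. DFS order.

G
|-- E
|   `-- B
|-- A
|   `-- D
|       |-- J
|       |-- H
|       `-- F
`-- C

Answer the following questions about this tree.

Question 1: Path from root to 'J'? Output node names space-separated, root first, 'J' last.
Answer: G A D J

Derivation:
Walk down from root: G -> A -> D -> J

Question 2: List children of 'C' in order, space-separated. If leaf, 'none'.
Answer: none

Derivation:
Node C's children (from adjacency): (leaf)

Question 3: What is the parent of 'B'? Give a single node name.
Scan adjacency: B appears as child of E

Answer: E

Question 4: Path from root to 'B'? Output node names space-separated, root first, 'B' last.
Answer: G E B

Derivation:
Walk down from root: G -> E -> B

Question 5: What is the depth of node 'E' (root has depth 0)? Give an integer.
Path from root to E: G -> E
Depth = number of edges = 1

Answer: 1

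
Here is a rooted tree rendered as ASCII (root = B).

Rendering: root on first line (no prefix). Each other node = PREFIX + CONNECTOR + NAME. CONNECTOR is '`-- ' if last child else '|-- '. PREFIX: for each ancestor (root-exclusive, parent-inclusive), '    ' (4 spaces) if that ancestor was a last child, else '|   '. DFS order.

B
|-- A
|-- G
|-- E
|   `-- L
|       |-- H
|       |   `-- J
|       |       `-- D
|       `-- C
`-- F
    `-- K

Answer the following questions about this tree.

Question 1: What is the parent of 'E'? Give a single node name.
Scan adjacency: E appears as child of B

Answer: B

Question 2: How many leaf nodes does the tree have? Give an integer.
Leaves (nodes with no children): A, C, D, G, K

Answer: 5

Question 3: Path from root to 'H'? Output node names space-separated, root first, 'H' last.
Walk down from root: B -> E -> L -> H

Answer: B E L H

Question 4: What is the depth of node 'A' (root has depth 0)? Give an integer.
Path from root to A: B -> A
Depth = number of edges = 1

Answer: 1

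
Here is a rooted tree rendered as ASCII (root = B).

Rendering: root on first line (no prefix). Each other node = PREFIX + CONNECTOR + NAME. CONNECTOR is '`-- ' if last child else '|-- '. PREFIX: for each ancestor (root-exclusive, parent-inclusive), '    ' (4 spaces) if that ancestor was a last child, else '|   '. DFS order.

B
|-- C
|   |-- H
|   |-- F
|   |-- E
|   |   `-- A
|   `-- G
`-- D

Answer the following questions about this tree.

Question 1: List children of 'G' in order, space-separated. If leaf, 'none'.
Node G's children (from adjacency): (leaf)

Answer: none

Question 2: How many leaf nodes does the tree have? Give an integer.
Leaves (nodes with no children): A, D, F, G, H

Answer: 5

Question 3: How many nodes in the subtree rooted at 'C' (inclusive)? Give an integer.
Answer: 6

Derivation:
Subtree rooted at C contains: A, C, E, F, G, H
Count = 6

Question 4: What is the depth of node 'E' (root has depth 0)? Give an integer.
Answer: 2

Derivation:
Path from root to E: B -> C -> E
Depth = number of edges = 2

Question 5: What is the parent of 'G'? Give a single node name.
Answer: C

Derivation:
Scan adjacency: G appears as child of C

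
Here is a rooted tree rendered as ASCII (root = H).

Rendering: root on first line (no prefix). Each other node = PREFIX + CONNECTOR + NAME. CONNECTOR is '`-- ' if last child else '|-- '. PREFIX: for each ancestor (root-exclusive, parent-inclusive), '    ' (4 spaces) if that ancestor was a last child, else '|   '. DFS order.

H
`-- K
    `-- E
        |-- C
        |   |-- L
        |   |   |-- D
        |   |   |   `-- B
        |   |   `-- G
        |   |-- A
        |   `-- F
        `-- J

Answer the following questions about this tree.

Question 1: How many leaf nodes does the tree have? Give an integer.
Leaves (nodes with no children): A, B, F, G, J

Answer: 5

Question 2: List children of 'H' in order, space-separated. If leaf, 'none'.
Answer: K

Derivation:
Node H's children (from adjacency): K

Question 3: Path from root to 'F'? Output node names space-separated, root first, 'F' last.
Answer: H K E C F

Derivation:
Walk down from root: H -> K -> E -> C -> F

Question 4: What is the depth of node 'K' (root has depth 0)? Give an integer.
Path from root to K: H -> K
Depth = number of edges = 1

Answer: 1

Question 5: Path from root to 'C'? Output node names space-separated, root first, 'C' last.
Answer: H K E C

Derivation:
Walk down from root: H -> K -> E -> C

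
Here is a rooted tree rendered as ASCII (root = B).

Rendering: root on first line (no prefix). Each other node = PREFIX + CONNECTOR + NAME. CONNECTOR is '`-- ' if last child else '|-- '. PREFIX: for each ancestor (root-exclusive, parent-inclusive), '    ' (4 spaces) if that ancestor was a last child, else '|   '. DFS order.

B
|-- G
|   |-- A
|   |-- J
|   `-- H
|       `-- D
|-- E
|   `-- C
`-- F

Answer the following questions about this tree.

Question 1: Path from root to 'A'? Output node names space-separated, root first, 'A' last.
Answer: B G A

Derivation:
Walk down from root: B -> G -> A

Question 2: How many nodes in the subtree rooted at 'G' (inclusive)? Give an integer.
Subtree rooted at G contains: A, D, G, H, J
Count = 5

Answer: 5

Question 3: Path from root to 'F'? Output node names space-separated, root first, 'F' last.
Answer: B F

Derivation:
Walk down from root: B -> F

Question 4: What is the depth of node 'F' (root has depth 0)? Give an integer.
Path from root to F: B -> F
Depth = number of edges = 1

Answer: 1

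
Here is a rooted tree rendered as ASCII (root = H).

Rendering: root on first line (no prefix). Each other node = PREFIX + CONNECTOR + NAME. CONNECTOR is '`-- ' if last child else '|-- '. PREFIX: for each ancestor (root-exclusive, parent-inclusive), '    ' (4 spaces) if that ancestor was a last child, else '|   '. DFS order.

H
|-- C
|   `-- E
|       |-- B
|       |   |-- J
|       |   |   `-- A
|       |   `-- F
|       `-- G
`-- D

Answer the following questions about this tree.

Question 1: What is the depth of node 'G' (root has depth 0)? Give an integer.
Path from root to G: H -> C -> E -> G
Depth = number of edges = 3

Answer: 3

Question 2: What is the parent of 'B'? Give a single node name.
Scan adjacency: B appears as child of E

Answer: E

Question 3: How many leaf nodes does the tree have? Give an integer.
Leaves (nodes with no children): A, D, F, G

Answer: 4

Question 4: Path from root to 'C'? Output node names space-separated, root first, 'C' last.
Walk down from root: H -> C

Answer: H C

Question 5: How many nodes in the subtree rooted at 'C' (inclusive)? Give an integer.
Subtree rooted at C contains: A, B, C, E, F, G, J
Count = 7

Answer: 7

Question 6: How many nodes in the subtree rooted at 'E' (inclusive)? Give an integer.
Answer: 6

Derivation:
Subtree rooted at E contains: A, B, E, F, G, J
Count = 6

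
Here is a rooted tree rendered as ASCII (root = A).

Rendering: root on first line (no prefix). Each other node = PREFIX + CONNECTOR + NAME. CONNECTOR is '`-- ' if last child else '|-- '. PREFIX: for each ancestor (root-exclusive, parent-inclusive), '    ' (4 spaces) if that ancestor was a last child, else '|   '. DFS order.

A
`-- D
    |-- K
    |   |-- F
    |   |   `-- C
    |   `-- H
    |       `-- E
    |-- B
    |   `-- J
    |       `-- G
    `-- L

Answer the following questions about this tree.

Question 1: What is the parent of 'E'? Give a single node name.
Answer: H

Derivation:
Scan adjacency: E appears as child of H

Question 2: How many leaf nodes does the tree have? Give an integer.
Leaves (nodes with no children): C, E, G, L

Answer: 4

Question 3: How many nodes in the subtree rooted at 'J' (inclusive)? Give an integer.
Subtree rooted at J contains: G, J
Count = 2

Answer: 2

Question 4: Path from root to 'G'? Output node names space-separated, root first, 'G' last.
Walk down from root: A -> D -> B -> J -> G

Answer: A D B J G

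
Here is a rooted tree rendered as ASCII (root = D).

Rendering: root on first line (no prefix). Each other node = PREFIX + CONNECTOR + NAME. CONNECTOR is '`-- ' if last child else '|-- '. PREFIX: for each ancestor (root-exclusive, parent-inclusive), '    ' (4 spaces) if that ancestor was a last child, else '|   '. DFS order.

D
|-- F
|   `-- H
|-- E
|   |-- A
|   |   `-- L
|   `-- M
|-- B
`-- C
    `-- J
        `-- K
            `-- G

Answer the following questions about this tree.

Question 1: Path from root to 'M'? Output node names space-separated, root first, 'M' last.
Walk down from root: D -> E -> M

Answer: D E M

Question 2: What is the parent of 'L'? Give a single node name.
Scan adjacency: L appears as child of A

Answer: A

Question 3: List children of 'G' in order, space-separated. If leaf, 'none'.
Node G's children (from adjacency): (leaf)

Answer: none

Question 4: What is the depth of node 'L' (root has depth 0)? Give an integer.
Path from root to L: D -> E -> A -> L
Depth = number of edges = 3

Answer: 3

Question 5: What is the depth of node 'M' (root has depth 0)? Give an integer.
Path from root to M: D -> E -> M
Depth = number of edges = 2

Answer: 2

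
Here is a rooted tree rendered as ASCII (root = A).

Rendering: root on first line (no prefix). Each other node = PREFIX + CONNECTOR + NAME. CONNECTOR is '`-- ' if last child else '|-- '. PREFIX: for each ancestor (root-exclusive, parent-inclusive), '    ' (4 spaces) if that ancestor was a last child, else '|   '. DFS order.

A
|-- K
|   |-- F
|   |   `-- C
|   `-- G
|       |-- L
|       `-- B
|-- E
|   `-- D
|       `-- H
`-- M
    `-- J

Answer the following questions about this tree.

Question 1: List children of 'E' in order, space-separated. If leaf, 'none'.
Node E's children (from adjacency): D

Answer: D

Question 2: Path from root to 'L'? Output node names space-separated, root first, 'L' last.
Answer: A K G L

Derivation:
Walk down from root: A -> K -> G -> L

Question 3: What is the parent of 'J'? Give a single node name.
Scan adjacency: J appears as child of M

Answer: M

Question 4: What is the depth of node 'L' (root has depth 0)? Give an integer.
Path from root to L: A -> K -> G -> L
Depth = number of edges = 3

Answer: 3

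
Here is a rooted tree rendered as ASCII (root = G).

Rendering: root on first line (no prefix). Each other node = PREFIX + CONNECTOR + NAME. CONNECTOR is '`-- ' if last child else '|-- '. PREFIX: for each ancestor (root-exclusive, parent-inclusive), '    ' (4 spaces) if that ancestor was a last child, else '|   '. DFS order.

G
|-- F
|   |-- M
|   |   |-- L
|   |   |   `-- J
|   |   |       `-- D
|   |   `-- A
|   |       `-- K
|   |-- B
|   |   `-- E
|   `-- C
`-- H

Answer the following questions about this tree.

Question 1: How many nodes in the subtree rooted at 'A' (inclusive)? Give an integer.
Answer: 2

Derivation:
Subtree rooted at A contains: A, K
Count = 2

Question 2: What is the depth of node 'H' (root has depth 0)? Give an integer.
Answer: 1

Derivation:
Path from root to H: G -> H
Depth = number of edges = 1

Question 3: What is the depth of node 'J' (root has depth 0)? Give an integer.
Answer: 4

Derivation:
Path from root to J: G -> F -> M -> L -> J
Depth = number of edges = 4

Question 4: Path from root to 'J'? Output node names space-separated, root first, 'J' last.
Walk down from root: G -> F -> M -> L -> J

Answer: G F M L J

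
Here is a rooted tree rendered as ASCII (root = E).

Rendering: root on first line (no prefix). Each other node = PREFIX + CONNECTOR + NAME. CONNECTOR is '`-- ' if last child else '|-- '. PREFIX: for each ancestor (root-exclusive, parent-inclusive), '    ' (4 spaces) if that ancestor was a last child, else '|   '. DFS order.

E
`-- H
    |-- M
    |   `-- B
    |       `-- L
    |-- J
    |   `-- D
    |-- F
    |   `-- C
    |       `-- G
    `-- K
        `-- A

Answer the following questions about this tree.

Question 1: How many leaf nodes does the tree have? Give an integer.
Leaves (nodes with no children): A, D, G, L

Answer: 4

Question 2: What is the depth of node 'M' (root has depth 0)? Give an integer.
Path from root to M: E -> H -> M
Depth = number of edges = 2

Answer: 2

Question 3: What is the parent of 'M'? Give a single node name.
Scan adjacency: M appears as child of H

Answer: H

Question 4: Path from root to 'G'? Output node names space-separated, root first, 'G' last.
Walk down from root: E -> H -> F -> C -> G

Answer: E H F C G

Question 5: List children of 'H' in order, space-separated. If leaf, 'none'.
Node H's children (from adjacency): M, J, F, K

Answer: M J F K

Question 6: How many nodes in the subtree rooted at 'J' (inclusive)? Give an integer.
Subtree rooted at J contains: D, J
Count = 2

Answer: 2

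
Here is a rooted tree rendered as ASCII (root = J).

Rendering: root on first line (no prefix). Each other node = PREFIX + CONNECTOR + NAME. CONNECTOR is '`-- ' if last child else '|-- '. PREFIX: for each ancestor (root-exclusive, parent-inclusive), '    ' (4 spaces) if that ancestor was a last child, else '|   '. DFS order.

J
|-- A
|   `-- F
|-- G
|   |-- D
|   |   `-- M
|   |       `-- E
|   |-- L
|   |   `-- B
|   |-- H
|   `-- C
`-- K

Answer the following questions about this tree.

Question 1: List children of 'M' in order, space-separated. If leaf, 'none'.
Answer: E

Derivation:
Node M's children (from adjacency): E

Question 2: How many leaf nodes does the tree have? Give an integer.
Answer: 6

Derivation:
Leaves (nodes with no children): B, C, E, F, H, K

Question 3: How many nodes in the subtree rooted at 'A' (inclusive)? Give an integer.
Answer: 2

Derivation:
Subtree rooted at A contains: A, F
Count = 2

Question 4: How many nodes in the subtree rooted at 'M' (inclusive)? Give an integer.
Answer: 2

Derivation:
Subtree rooted at M contains: E, M
Count = 2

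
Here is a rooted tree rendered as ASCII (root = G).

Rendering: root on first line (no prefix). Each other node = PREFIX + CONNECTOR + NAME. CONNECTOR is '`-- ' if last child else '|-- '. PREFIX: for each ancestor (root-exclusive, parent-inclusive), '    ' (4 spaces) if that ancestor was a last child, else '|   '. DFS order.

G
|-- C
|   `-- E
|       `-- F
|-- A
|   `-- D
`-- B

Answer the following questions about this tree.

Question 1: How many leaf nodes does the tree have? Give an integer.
Leaves (nodes with no children): B, D, F

Answer: 3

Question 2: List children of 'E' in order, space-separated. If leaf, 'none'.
Node E's children (from adjacency): F

Answer: F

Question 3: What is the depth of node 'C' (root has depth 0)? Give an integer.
Answer: 1

Derivation:
Path from root to C: G -> C
Depth = number of edges = 1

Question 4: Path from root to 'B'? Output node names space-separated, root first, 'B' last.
Walk down from root: G -> B

Answer: G B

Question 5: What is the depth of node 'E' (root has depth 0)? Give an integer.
Answer: 2

Derivation:
Path from root to E: G -> C -> E
Depth = number of edges = 2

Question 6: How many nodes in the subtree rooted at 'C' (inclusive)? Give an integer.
Subtree rooted at C contains: C, E, F
Count = 3

Answer: 3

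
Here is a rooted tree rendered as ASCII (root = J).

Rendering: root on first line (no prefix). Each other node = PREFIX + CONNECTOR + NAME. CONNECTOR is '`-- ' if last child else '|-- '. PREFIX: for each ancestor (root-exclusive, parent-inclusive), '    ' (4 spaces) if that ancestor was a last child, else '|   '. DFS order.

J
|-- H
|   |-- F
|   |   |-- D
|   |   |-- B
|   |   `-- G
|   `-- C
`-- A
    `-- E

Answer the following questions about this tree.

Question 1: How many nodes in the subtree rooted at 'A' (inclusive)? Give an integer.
Subtree rooted at A contains: A, E
Count = 2

Answer: 2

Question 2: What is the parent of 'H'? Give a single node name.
Answer: J

Derivation:
Scan adjacency: H appears as child of J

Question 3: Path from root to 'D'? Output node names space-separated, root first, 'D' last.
Answer: J H F D

Derivation:
Walk down from root: J -> H -> F -> D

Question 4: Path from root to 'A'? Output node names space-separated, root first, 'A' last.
Answer: J A

Derivation:
Walk down from root: J -> A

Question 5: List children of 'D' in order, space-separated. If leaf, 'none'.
Node D's children (from adjacency): (leaf)

Answer: none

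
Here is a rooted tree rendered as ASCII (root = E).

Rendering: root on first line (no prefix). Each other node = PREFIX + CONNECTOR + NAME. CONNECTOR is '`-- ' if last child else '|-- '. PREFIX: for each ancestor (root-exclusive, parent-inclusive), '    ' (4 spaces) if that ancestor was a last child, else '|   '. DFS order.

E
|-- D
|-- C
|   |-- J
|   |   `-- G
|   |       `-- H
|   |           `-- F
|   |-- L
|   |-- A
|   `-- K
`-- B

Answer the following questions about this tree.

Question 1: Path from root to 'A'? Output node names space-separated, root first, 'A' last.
Walk down from root: E -> C -> A

Answer: E C A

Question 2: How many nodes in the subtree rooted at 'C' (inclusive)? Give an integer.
Subtree rooted at C contains: A, C, F, G, H, J, K, L
Count = 8

Answer: 8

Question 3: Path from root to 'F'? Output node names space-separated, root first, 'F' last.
Answer: E C J G H F

Derivation:
Walk down from root: E -> C -> J -> G -> H -> F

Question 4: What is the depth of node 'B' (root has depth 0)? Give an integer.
Answer: 1

Derivation:
Path from root to B: E -> B
Depth = number of edges = 1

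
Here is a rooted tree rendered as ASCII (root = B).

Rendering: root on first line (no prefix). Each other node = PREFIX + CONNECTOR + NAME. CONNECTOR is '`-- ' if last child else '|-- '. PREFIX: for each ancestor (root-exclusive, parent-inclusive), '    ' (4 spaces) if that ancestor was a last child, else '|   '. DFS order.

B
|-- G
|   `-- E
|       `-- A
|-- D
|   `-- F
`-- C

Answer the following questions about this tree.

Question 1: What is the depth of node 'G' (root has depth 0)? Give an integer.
Answer: 1

Derivation:
Path from root to G: B -> G
Depth = number of edges = 1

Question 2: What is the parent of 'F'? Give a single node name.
Scan adjacency: F appears as child of D

Answer: D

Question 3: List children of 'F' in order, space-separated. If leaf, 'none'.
Answer: none

Derivation:
Node F's children (from adjacency): (leaf)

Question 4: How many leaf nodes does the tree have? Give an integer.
Leaves (nodes with no children): A, C, F

Answer: 3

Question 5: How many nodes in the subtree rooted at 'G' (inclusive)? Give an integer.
Subtree rooted at G contains: A, E, G
Count = 3

Answer: 3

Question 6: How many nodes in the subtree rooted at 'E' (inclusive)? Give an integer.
Answer: 2

Derivation:
Subtree rooted at E contains: A, E
Count = 2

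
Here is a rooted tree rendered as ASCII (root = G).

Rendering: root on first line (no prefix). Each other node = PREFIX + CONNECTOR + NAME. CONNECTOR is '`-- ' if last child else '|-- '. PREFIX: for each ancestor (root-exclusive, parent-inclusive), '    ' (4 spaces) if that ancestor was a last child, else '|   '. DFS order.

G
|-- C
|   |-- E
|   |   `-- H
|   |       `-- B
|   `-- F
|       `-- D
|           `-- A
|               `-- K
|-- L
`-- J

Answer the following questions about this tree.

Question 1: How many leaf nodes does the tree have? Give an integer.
Leaves (nodes with no children): B, J, K, L

Answer: 4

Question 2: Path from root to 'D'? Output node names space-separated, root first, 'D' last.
Answer: G C F D

Derivation:
Walk down from root: G -> C -> F -> D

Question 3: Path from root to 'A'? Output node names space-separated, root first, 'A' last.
Answer: G C F D A

Derivation:
Walk down from root: G -> C -> F -> D -> A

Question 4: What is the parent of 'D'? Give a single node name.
Scan adjacency: D appears as child of F

Answer: F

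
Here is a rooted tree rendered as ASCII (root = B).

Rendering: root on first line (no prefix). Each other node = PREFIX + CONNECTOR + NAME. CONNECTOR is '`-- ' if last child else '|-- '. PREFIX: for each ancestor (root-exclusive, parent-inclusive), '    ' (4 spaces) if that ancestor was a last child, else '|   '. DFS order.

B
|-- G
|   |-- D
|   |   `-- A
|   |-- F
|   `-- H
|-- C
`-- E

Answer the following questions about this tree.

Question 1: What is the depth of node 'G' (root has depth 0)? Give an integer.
Answer: 1

Derivation:
Path from root to G: B -> G
Depth = number of edges = 1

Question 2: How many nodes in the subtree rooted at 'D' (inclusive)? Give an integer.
Answer: 2

Derivation:
Subtree rooted at D contains: A, D
Count = 2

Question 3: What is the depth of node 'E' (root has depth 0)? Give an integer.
Answer: 1

Derivation:
Path from root to E: B -> E
Depth = number of edges = 1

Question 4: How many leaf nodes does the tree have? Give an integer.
Answer: 5

Derivation:
Leaves (nodes with no children): A, C, E, F, H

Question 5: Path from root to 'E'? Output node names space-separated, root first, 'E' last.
Answer: B E

Derivation:
Walk down from root: B -> E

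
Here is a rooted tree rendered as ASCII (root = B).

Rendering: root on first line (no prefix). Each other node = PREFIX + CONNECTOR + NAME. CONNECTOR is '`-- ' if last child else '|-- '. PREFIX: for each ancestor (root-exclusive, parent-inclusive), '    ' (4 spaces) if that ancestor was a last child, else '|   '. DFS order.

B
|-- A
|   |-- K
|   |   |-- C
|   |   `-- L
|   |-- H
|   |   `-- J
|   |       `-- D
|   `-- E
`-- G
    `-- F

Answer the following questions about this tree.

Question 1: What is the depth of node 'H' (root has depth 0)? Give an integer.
Answer: 2

Derivation:
Path from root to H: B -> A -> H
Depth = number of edges = 2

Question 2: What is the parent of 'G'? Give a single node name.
Scan adjacency: G appears as child of B

Answer: B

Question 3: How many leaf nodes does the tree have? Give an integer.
Answer: 5

Derivation:
Leaves (nodes with no children): C, D, E, F, L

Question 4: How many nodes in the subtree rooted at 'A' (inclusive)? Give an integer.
Answer: 8

Derivation:
Subtree rooted at A contains: A, C, D, E, H, J, K, L
Count = 8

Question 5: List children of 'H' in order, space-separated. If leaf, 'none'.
Node H's children (from adjacency): J

Answer: J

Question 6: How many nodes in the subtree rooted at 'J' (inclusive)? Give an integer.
Answer: 2

Derivation:
Subtree rooted at J contains: D, J
Count = 2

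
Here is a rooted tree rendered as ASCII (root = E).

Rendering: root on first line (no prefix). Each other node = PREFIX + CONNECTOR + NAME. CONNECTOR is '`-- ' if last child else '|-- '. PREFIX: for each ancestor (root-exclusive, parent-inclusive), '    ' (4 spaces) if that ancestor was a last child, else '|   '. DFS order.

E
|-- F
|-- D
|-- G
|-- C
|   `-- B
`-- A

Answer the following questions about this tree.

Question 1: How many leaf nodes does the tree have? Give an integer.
Answer: 5

Derivation:
Leaves (nodes with no children): A, B, D, F, G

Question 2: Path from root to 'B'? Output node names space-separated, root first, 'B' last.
Walk down from root: E -> C -> B

Answer: E C B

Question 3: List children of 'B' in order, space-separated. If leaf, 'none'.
Answer: none

Derivation:
Node B's children (from adjacency): (leaf)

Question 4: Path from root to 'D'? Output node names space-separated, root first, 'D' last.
Answer: E D

Derivation:
Walk down from root: E -> D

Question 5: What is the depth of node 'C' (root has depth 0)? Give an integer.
Answer: 1

Derivation:
Path from root to C: E -> C
Depth = number of edges = 1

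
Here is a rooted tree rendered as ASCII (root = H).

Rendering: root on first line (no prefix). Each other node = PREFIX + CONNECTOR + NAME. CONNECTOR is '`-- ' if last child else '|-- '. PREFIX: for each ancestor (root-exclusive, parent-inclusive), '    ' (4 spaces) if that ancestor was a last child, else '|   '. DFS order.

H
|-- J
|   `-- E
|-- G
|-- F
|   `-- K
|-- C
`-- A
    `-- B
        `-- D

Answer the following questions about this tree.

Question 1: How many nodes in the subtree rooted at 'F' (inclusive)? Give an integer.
Answer: 2

Derivation:
Subtree rooted at F contains: F, K
Count = 2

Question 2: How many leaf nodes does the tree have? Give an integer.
Answer: 5

Derivation:
Leaves (nodes with no children): C, D, E, G, K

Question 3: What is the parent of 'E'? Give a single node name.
Answer: J

Derivation:
Scan adjacency: E appears as child of J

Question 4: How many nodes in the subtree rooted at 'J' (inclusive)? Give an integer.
Answer: 2

Derivation:
Subtree rooted at J contains: E, J
Count = 2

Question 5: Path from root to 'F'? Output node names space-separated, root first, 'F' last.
Walk down from root: H -> F

Answer: H F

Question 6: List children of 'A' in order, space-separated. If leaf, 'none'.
Node A's children (from adjacency): B

Answer: B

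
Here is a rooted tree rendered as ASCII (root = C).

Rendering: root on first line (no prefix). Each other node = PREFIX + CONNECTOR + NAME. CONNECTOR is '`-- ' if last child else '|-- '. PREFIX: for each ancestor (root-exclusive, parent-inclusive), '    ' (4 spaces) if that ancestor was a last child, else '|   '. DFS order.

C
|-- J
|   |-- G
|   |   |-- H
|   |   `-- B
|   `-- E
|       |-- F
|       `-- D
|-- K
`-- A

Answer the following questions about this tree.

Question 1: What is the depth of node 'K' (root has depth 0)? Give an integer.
Path from root to K: C -> K
Depth = number of edges = 1

Answer: 1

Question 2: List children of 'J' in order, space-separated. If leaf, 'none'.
Node J's children (from adjacency): G, E

Answer: G E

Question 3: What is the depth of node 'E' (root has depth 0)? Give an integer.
Answer: 2

Derivation:
Path from root to E: C -> J -> E
Depth = number of edges = 2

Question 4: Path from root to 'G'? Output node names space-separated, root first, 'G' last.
Answer: C J G

Derivation:
Walk down from root: C -> J -> G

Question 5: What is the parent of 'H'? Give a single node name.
Scan adjacency: H appears as child of G

Answer: G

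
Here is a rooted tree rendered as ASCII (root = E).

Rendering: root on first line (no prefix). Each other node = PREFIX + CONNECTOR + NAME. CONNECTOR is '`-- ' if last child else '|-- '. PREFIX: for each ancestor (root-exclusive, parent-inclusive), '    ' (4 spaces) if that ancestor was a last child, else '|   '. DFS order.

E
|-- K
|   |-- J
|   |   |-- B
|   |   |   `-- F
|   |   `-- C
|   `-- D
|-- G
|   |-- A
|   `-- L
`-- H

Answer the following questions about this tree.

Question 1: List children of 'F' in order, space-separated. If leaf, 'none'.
Answer: none

Derivation:
Node F's children (from adjacency): (leaf)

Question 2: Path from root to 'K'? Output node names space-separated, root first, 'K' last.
Walk down from root: E -> K

Answer: E K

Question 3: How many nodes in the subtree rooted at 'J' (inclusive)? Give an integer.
Subtree rooted at J contains: B, C, F, J
Count = 4

Answer: 4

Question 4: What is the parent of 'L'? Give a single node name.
Scan adjacency: L appears as child of G

Answer: G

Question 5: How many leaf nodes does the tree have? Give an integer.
Answer: 6

Derivation:
Leaves (nodes with no children): A, C, D, F, H, L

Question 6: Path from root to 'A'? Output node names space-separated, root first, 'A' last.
Walk down from root: E -> G -> A

Answer: E G A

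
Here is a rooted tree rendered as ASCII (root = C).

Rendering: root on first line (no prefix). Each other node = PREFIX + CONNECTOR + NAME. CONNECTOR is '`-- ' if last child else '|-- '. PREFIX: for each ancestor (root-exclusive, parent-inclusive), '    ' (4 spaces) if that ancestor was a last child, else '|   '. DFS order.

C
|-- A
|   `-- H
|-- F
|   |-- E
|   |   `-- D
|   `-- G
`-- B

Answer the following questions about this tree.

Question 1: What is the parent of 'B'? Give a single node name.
Scan adjacency: B appears as child of C

Answer: C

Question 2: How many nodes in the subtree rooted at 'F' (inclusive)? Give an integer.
Subtree rooted at F contains: D, E, F, G
Count = 4

Answer: 4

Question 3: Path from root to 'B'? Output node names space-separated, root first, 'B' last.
Walk down from root: C -> B

Answer: C B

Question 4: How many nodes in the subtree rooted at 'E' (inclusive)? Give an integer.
Answer: 2

Derivation:
Subtree rooted at E contains: D, E
Count = 2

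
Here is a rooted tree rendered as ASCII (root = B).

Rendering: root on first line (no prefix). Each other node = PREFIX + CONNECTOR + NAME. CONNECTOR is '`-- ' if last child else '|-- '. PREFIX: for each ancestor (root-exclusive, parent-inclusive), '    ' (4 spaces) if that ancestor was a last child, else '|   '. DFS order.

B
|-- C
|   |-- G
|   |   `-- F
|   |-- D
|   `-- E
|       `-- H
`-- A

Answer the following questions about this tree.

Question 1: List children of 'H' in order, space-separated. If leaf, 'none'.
Answer: none

Derivation:
Node H's children (from adjacency): (leaf)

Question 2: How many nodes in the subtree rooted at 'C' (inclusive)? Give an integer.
Answer: 6

Derivation:
Subtree rooted at C contains: C, D, E, F, G, H
Count = 6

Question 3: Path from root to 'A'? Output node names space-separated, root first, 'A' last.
Answer: B A

Derivation:
Walk down from root: B -> A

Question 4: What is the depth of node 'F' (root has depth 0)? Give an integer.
Answer: 3

Derivation:
Path from root to F: B -> C -> G -> F
Depth = number of edges = 3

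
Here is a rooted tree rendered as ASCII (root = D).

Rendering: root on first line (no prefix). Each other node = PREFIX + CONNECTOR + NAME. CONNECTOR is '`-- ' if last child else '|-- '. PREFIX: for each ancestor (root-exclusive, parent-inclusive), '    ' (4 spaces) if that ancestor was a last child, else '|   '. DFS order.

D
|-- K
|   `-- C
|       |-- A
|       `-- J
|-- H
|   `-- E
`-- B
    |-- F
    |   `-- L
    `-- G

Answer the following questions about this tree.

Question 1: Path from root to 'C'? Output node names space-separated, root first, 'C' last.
Walk down from root: D -> K -> C

Answer: D K C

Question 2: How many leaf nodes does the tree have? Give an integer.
Leaves (nodes with no children): A, E, G, J, L

Answer: 5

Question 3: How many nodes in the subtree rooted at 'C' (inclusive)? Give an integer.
Subtree rooted at C contains: A, C, J
Count = 3

Answer: 3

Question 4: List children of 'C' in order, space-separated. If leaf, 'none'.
Node C's children (from adjacency): A, J

Answer: A J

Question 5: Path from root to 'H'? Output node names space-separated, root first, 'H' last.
Walk down from root: D -> H

Answer: D H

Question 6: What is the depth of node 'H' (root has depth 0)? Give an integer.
Answer: 1

Derivation:
Path from root to H: D -> H
Depth = number of edges = 1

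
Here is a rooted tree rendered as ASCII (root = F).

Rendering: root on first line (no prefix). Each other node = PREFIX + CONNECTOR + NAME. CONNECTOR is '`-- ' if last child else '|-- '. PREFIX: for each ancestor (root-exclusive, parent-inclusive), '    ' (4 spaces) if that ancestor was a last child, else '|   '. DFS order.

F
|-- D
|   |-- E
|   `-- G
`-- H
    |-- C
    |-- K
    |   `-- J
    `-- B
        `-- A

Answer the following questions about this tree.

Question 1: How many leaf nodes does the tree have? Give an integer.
Answer: 5

Derivation:
Leaves (nodes with no children): A, C, E, G, J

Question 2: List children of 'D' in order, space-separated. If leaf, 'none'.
Answer: E G

Derivation:
Node D's children (from adjacency): E, G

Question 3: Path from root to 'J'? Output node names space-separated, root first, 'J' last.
Walk down from root: F -> H -> K -> J

Answer: F H K J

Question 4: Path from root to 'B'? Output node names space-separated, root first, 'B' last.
Answer: F H B

Derivation:
Walk down from root: F -> H -> B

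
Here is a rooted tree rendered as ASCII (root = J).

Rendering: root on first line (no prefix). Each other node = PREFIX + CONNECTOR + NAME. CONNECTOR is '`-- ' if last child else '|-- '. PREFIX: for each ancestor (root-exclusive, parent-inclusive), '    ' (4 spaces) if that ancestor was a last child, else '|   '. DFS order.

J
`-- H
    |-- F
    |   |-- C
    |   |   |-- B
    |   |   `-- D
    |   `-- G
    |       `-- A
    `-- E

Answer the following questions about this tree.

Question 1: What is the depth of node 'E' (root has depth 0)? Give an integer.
Path from root to E: J -> H -> E
Depth = number of edges = 2

Answer: 2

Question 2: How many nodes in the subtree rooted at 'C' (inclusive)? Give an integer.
Subtree rooted at C contains: B, C, D
Count = 3

Answer: 3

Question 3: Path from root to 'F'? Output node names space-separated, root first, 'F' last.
Walk down from root: J -> H -> F

Answer: J H F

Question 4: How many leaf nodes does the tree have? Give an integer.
Answer: 4

Derivation:
Leaves (nodes with no children): A, B, D, E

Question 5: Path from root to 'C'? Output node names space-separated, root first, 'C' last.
Answer: J H F C

Derivation:
Walk down from root: J -> H -> F -> C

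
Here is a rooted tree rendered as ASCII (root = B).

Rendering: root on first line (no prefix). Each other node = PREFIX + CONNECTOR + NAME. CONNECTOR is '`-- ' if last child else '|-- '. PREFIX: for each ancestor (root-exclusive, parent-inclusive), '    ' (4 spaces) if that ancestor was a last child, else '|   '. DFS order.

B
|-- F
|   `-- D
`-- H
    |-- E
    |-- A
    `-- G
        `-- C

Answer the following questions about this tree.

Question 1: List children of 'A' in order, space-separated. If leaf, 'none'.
Answer: none

Derivation:
Node A's children (from adjacency): (leaf)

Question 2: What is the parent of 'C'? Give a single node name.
Answer: G

Derivation:
Scan adjacency: C appears as child of G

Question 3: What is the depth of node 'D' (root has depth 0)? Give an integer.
Path from root to D: B -> F -> D
Depth = number of edges = 2

Answer: 2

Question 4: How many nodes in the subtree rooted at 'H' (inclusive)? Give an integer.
Answer: 5

Derivation:
Subtree rooted at H contains: A, C, E, G, H
Count = 5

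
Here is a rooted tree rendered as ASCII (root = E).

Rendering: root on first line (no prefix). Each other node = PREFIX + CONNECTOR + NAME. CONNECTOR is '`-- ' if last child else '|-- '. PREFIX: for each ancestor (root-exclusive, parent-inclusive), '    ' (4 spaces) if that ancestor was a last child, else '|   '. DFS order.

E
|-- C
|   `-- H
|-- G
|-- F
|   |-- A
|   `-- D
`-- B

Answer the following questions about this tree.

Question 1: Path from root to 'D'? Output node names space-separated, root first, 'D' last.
Walk down from root: E -> F -> D

Answer: E F D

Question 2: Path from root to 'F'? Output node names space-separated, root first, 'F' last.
Walk down from root: E -> F

Answer: E F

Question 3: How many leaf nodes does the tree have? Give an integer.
Answer: 5

Derivation:
Leaves (nodes with no children): A, B, D, G, H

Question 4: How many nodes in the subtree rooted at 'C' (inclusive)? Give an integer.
Subtree rooted at C contains: C, H
Count = 2

Answer: 2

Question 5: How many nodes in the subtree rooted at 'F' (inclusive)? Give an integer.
Answer: 3

Derivation:
Subtree rooted at F contains: A, D, F
Count = 3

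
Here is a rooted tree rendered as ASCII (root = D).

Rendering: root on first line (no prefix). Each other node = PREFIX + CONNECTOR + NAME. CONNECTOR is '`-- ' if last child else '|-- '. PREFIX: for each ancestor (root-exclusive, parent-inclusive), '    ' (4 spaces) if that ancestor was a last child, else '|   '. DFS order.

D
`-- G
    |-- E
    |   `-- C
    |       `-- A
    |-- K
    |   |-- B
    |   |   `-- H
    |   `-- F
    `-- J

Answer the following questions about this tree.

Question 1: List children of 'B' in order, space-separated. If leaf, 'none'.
Node B's children (from adjacency): H

Answer: H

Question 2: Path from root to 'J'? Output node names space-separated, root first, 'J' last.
Answer: D G J

Derivation:
Walk down from root: D -> G -> J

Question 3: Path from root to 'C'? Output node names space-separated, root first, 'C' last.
Answer: D G E C

Derivation:
Walk down from root: D -> G -> E -> C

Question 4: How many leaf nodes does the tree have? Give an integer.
Leaves (nodes with no children): A, F, H, J

Answer: 4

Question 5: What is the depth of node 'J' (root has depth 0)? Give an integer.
Answer: 2

Derivation:
Path from root to J: D -> G -> J
Depth = number of edges = 2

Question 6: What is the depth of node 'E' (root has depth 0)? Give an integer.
Answer: 2

Derivation:
Path from root to E: D -> G -> E
Depth = number of edges = 2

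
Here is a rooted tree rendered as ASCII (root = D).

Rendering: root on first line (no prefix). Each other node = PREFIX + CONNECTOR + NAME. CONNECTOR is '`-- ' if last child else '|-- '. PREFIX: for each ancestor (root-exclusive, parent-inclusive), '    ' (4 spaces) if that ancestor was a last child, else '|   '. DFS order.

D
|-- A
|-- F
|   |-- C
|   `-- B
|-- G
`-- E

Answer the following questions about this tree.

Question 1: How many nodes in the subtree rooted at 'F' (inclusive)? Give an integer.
Answer: 3

Derivation:
Subtree rooted at F contains: B, C, F
Count = 3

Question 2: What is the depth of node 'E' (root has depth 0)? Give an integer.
Answer: 1

Derivation:
Path from root to E: D -> E
Depth = number of edges = 1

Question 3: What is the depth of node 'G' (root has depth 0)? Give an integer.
Answer: 1

Derivation:
Path from root to G: D -> G
Depth = number of edges = 1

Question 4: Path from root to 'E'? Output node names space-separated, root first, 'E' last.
Answer: D E

Derivation:
Walk down from root: D -> E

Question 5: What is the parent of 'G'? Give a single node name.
Scan adjacency: G appears as child of D

Answer: D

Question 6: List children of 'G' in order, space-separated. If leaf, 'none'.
Node G's children (from adjacency): (leaf)

Answer: none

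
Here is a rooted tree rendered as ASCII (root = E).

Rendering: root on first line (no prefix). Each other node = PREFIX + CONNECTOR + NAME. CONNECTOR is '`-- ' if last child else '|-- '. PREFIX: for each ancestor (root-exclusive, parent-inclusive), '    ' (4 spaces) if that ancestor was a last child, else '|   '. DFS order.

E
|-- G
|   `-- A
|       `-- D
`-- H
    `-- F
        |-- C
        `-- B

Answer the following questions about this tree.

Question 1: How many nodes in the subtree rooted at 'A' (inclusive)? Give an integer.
Answer: 2

Derivation:
Subtree rooted at A contains: A, D
Count = 2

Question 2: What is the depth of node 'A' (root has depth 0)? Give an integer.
Path from root to A: E -> G -> A
Depth = number of edges = 2

Answer: 2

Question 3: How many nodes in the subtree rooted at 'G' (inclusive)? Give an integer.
Answer: 3

Derivation:
Subtree rooted at G contains: A, D, G
Count = 3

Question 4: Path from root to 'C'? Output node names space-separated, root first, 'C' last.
Answer: E H F C

Derivation:
Walk down from root: E -> H -> F -> C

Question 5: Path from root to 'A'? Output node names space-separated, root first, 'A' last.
Answer: E G A

Derivation:
Walk down from root: E -> G -> A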